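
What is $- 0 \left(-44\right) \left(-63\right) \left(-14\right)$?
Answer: $0$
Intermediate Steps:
$- 0 \left(-44\right) \left(-63\right) \left(-14\right) = - 0 \left(-63\right) \left(-14\right) = - 0 \left(-14\right) = \left(-1\right) 0 = 0$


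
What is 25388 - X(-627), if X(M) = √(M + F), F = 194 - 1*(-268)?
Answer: 25388 - I*√165 ≈ 25388.0 - 12.845*I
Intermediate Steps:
F = 462 (F = 194 + 268 = 462)
X(M) = √(462 + M) (X(M) = √(M + 462) = √(462 + M))
25388 - X(-627) = 25388 - √(462 - 627) = 25388 - √(-165) = 25388 - I*√165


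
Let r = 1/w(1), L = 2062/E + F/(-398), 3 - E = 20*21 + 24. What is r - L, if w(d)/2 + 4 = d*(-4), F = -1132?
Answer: 2483953/1404144 ≈ 1.7690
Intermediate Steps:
w(d) = -8 - 8*d (w(d) = -8 + 2*(d*(-4)) = -8 + 2*(-4*d) = -8 - 8*d)
E = -441 (E = 3 - (20*21 + 24) = 3 - (420 + 24) = 3 - 1*444 = 3 - 444 = -441)
L = -160732/87759 (L = 2062/(-441) - 1132/(-398) = 2062*(-1/441) - 1132*(-1/398) = -2062/441 + 566/199 = -160732/87759 ≈ -1.8315)
r = -1/16 (r = 1/(-8 - 8*1) = 1/(-8 - 8) = 1/(-16) = -1/16 ≈ -0.062500)
r - L = -1/16 - 1*(-160732/87759) = -1/16 + 160732/87759 = 2483953/1404144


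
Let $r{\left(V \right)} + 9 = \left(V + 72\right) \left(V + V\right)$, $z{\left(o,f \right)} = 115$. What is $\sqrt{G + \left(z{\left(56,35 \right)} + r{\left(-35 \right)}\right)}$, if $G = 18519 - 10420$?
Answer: $\sqrt{5615} \approx 74.933$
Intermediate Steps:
$r{\left(V \right)} = -9 + 2 V \left(72 + V\right)$ ($r{\left(V \right)} = -9 + \left(V + 72\right) \left(V + V\right) = -9 + \left(72 + V\right) 2 V = -9 + 2 V \left(72 + V\right)$)
$G = 8099$
$\sqrt{G + \left(z{\left(56,35 \right)} + r{\left(-35 \right)}\right)} = \sqrt{8099 + \left(115 + \left(-9 + 2 \left(-35\right)^{2} + 144 \left(-35\right)\right)\right)} = \sqrt{8099 + \left(115 - 2599\right)} = \sqrt{8099 - 2484} = \sqrt{5615}$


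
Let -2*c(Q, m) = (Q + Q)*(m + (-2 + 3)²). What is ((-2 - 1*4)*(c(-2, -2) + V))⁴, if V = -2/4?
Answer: 50625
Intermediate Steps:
V = -½ (V = -2*¼ = -½ ≈ -0.50000)
c(Q, m) = -Q*(1 + m) (c(Q, m) = -(Q + Q)*(m + (-2 + 3)²)/2 = -2*Q*(m + 1²)/2 = -2*Q*(m + 1)/2 = -2*Q*(1 + m)/2 = -Q*(1 + m))
((-2 - 1*4)*(c(-2, -2) + V))⁴ = ((-2 - 1*4)*(-1*(-2)*(1 - 2) - ½))⁴ = ((-2 - 4)*(-1*(-2)*(-1) - ½))⁴ = (-6*(-2 - ½))⁴ = (-6*(-5/2))⁴ = 15⁴ = 50625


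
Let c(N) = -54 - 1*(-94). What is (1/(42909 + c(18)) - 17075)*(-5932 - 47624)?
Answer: 39275516142744/42949 ≈ 9.1447e+8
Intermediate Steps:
c(N) = 40 (c(N) = -54 + 94 = 40)
(1/(42909 + c(18)) - 17075)*(-5932 - 47624) = (1/(42909 + 40) - 17075)*(-5932 - 47624) = (1/42949 - 17075)*(-53556) = -733354174/42949*(-53556) = 39275516142744/42949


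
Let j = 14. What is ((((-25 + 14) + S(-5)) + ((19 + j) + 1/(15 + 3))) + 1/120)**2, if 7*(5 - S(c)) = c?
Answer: 4900140001/6350400 ≈ 771.63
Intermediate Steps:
S(c) = 5 - c/7
((((-25 + 14) + S(-5)) + ((19 + j) + 1/(15 + 3))) + 1/120)**2 = ((((-25 + 14) + (5 - 1/7*(-5))) + ((19 + 14) + 1/(15 + 3))) + 1/120)**2 = (((-11 + (5 + 5/7)) + (33 + 1/18)) + 1/120)**2 = (((-11 + 40/7) + (33 + 1/18)) + 1/120)**2 = ((-37/7 + 595/18) + 1/120)**2 = (3499/126 + 1/120)**2 = (70001/2520)**2 = 4900140001/6350400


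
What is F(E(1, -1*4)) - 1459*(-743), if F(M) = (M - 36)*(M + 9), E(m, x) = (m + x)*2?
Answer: 1083911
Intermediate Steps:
E(m, x) = 2*m + 2*x
F(M) = (-36 + M)*(9 + M)
F(E(1, -1*4)) - 1459*(-743) = (-324 + (2*1 + 2*(-1*4))² - 27*(2*1 + 2*(-1*4))) - 1459*(-743) = (-324 + (2 + 2*(-4))² - 27*(2 + 2*(-4))) + 1084037 = (-324 + (2 - 8)² - 27*(2 - 8)) + 1084037 = (-324 + (-6)² - 27*(-6)) + 1084037 = (-324 + 36 + 162) + 1084037 = -126 + 1084037 = 1083911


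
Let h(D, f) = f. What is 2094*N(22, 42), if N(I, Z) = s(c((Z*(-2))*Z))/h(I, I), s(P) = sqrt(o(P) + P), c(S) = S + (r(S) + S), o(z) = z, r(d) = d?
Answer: 87948*I*sqrt(3)/11 ≈ 13848.0*I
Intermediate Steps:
c(S) = 3*S (c(S) = S + (S + S) = S + 2*S = 3*S)
s(P) = sqrt(2)*sqrt(P) (s(P) = sqrt(P + P) = sqrt(2*P) = sqrt(2)*sqrt(P))
N(I, Z) = 2*sqrt(3)*sqrt(-Z**2)/I (N(I, Z) = (sqrt(2)*sqrt(3*((Z*(-2))*Z)))/I = (sqrt(2)*sqrt(3*((-2*Z)*Z)))/I = (sqrt(2)*sqrt(3*(-2*Z**2)))/I = (sqrt(2)*sqrt(-6*Z**2))/I = (sqrt(2)*(sqrt(6)*sqrt(-Z**2)))/I = (2*sqrt(3)*sqrt(-Z**2))/I = 2*sqrt(3)*sqrt(-Z**2)/I)
2094*N(22, 42) = 2094*(2*sqrt(3)*sqrt(-1*42**2)/22) = 2094*(2*sqrt(3)*(1/22)*sqrt(-1*1764)) = 2094*(2*sqrt(3)*(1/22)*sqrt(-1764)) = 2094*(2*sqrt(3)*(1/22)*(42*I)) = 2094*(42*I*sqrt(3)/11) = 87948*I*sqrt(3)/11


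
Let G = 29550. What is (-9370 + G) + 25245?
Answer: 45425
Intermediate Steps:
(-9370 + G) + 25245 = (-9370 + 29550) + 25245 = 20180 + 25245 = 45425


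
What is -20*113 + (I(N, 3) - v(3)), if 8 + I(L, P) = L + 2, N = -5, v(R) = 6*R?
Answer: -2289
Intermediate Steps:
I(L, P) = -6 + L (I(L, P) = -8 + (L + 2) = -8 + (2 + L) = -6 + L)
-20*113 + (I(N, 3) - v(3)) = -20*113 + ((-6 - 5) - 6*3) = -2260 + (-11 - 1*18) = -2260 + (-11 - 18) = -2260 - 29 = -2289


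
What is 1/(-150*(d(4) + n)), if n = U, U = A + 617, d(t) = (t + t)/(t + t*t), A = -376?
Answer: -1/36210 ≈ -2.7617e-5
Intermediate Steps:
d(t) = 2*t/(t + t²) (d(t) = (2*t)/(t + t²) = 2*t/(t + t²))
U = 241 (U = -376 + 617 = 241)
n = 241
1/(-150*(d(4) + n)) = 1/(-150*(2/(1 + 4) + 241)) = 1/(-150*(2/5 + 241)) = 1/(-150*(2*(⅕) + 241)) = 1/(-150*(⅖ + 241)) = 1/(-150*1207/5) = 1/(-36210) = -1/36210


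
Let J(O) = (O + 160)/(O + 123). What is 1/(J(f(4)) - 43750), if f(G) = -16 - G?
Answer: -103/4506110 ≈ -2.2858e-5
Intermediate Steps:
J(O) = (160 + O)/(123 + O)
1/(J(f(4)) - 43750) = 1/((160 + (-16 - 1*4))/(123 + (-16 - 1*4)) - 43750) = 1/((160 + (-16 - 4))/(123 + (-16 - 4)) - 43750) = 1/((160 - 20)/(123 - 20) - 43750) = 1/(140/103 - 43750) = 1/(-4506110/103) = -103/4506110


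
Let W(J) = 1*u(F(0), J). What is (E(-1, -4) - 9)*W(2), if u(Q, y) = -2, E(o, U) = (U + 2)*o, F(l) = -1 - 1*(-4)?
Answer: 14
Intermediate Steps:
F(l) = 3 (F(l) = -1 + 4 = 3)
E(o, U) = o*(2 + U) (E(o, U) = (2 + U)*o = o*(2 + U))
W(J) = -2 (W(J) = 1*(-2) = -2)
(E(-1, -4) - 9)*W(2) = (-(2 - 4) - 9)*(-2) = (-1*(-2) - 9)*(-2) = (2 - 9)*(-2) = -7*(-2) = 14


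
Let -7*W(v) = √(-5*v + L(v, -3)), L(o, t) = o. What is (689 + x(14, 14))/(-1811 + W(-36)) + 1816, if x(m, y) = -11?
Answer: 23038478/12689 ≈ 1815.6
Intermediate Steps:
W(v) = -2*√(-v)/7 (W(v) = -√(-5*v + v)/7 = -2*√(-v)/7)
(689 + x(14, 14))/(-1811 + W(-36)) + 1816 = (689 - 11)/(-1811 - 2*√36/7) + 1816 = 678/(-1811 - 2*√36/7) + 1816 = 678/(-1811 - 2/7*6) + 1816 = 678/(-1811 - 12/7) + 1816 = 678/(-12689/7) + 1816 = 678*(-7/12689) + 1816 = -4746/12689 + 1816 = 23038478/12689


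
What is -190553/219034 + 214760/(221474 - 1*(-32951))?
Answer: -288341037/11145545090 ≈ -0.025871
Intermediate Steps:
-190553/219034 + 214760/(221474 - 1*(-32951)) = -190553*1/219034 + 214760/(221474 + 32951) = -190553/219034 + 214760/254425 = -190553/219034 + 214760*(1/254425) = -190553/219034 + 42952/50885 = -288341037/11145545090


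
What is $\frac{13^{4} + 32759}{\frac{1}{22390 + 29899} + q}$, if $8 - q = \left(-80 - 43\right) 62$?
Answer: $\frac{3206361480}{399174227} \approx 8.0325$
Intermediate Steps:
$q = 7634$ ($q = 8 - \left(-80 - 43\right) 62 = 8 - \left(-123\right) 62 = 8 - -7626 = 8 + 7626 = 7634$)
$\frac{13^{4} + 32759}{\frac{1}{22390 + 29899} + q} = \frac{13^{4} + 32759}{\frac{1}{22390 + 29899} + 7634} = \frac{28561 + 32759}{\frac{1}{52289} + 7634} = \frac{61320}{\frac{1}{52289} + 7634} = \frac{61320}{\frac{399174227}{52289}} = 61320 \cdot \frac{52289}{399174227} = \frac{3206361480}{399174227}$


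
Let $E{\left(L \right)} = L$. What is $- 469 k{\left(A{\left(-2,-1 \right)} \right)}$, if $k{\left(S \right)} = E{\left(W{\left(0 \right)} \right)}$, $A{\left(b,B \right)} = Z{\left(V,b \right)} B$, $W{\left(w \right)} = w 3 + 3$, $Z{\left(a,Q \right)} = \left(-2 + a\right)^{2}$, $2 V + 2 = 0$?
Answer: $-1407$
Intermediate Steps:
$V = -1$ ($V = -1 + \frac{1}{2} \cdot 0 = -1 + 0 = -1$)
$W{\left(w \right)} = 3 + 3 w$ ($W{\left(w \right)} = 3 w + 3 = 3 + 3 w$)
$A{\left(b,B \right)} = 9 B$ ($A{\left(b,B \right)} = \left(-2 - 1\right)^{2} B = \left(-3\right)^{2} B = 9 B$)
$k{\left(S \right)} = 3$ ($k{\left(S \right)} = 3 + 3 \cdot 0 = 3 + 0 = 3$)
$- 469 k{\left(A{\left(-2,-1 \right)} \right)} = \left(-469\right) 3 = -1407$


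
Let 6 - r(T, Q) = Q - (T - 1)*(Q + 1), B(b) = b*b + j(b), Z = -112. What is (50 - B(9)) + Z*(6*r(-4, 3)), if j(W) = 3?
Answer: 11390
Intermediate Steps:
B(b) = 3 + b**2 (B(b) = b*b + 3 = b**2 + 3 = 3 + b**2)
r(T, Q) = 6 - Q + (1 + Q)*(-1 + T) (r(T, Q) = 6 - (Q - (T - 1)*(Q + 1)) = 6 - (Q - (-1 + T)*(1 + Q)) = 6 - (Q - (1 + Q)*(-1 + T)) = 6 + (-Q + (1 + Q)*(-1 + T)) = 6 - Q + (1 + Q)*(-1 + T))
(50 - B(9)) + Z*(6*r(-4, 3)) = (50 - (3 + 9**2)) - 672*(5 - 4 - 2*3 + 3*(-4)) = (50 - (3 + 81)) - 672*(5 - 4 - 6 - 12) = (50 - 1*84) - 672*(-17) = (50 - 84) - 112*(-102) = -34 + 11424 = 11390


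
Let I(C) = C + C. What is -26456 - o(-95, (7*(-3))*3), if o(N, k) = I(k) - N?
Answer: -26425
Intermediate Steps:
I(C) = 2*C
o(N, k) = -N + 2*k (o(N, k) = 2*k - N = -N + 2*k)
-26456 - o(-95, (7*(-3))*3) = -26456 - (-1*(-95) + 2*((7*(-3))*3)) = -26456 - (95 + 2*(-21*3)) = -26456 - (95 + 2*(-63)) = -26456 - (95 - 126) = -26456 - 1*(-31) = -26456 + 31 = -26425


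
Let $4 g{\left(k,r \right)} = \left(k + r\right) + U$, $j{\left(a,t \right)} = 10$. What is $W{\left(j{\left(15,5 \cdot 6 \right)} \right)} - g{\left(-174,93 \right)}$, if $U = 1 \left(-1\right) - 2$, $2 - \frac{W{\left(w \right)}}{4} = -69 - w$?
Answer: $345$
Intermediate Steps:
$W{\left(w \right)} = 284 + 4 w$ ($W{\left(w \right)} = 8 - 4 \left(-69 - w\right) = 8 + \left(276 + 4 w\right) = 284 + 4 w$)
$U = -3$ ($U = -1 - 2 = -3$)
$g{\left(k,r \right)} = - \frac{3}{4} + \frac{k}{4} + \frac{r}{4}$ ($g{\left(k,r \right)} = \frac{\left(k + r\right) - 3}{4} = \frac{-3 + k + r}{4} = - \frac{3}{4} + \frac{k}{4} + \frac{r}{4}$)
$W{\left(j{\left(15,5 \cdot 6 \right)} \right)} - g{\left(-174,93 \right)} = \left(284 + 4 \cdot 10\right) - \left(- \frac{3}{4} + \frac{1}{4} \left(-174\right) + \frac{1}{4} \cdot 93\right) = \left(284 + 40\right) - \left(- \frac{3}{4} - \frac{87}{2} + \frac{93}{4}\right) = 324 - -21 = 324 + 21 = 345$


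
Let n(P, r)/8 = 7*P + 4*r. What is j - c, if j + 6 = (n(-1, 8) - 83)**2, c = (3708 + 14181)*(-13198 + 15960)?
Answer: -49395735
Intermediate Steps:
n(P, r) = 32*r + 56*P (n(P, r) = 8*(7*P + 4*r) = 8*(4*r + 7*P) = 32*r + 56*P)
c = 49409418 (c = 17889*2762 = 49409418)
j = 13683 (j = -6 + ((32*8 + 56*(-1)) - 83)**2 = -6 + ((256 - 56) - 83)**2 = -6 + (200 - 83)**2 = -6 + 117**2 = -6 + 13689 = 13683)
j - c = 13683 - 1*49409418 = 13683 - 49409418 = -49395735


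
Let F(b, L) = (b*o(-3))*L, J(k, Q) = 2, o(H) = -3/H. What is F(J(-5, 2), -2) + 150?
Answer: 146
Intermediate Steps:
F(b, L) = L*b (F(b, L) = (b*(-3/(-3)))*L = (b*(-3*(-1/3)))*L = (b*1)*L = b*L = L*b)
F(J(-5, 2), -2) + 150 = -2*2 + 150 = -4 + 150 = 146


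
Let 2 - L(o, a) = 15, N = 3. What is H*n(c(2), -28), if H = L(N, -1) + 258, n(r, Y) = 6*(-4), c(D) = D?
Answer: -5880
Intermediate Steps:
L(o, a) = -13 (L(o, a) = 2 - 1*15 = 2 - 15 = -13)
n(r, Y) = -24
H = 245 (H = -13 + 258 = 245)
H*n(c(2), -28) = 245*(-24) = -5880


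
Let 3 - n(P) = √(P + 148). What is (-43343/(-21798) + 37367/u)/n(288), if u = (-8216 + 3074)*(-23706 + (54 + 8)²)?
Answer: -737908771073/52811325517188 - 737908771073*√109/79216988275782 ≈ -0.11122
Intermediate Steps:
n(P) = 3 - √(148 + P) (n(P) = 3 - √(P + 148) = 3 - √(148 + P))
u = 102130404 (u = -5142*(-23706 + 62²) = -5142*(-23706 + 3844) = -5142*(-19862) = 102130404)
(-43343/(-21798) + 37367/u)/n(288) = (-43343/(-21798) + 37367/102130404)/(3 - √(148 + 288)) = (-43343*(-1/21798) + 37367*(1/102130404))/(3 - √436) = (43343/21798 + 37367/102130404)/(3 - 2*√109) = 737908771073/(371039757732*(3 - 2*√109))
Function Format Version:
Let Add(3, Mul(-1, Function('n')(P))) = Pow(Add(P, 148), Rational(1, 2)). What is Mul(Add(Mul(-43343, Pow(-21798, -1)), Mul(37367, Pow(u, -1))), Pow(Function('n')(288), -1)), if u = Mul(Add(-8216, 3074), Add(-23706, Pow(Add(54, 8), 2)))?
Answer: Add(Rational(-737908771073, 52811325517188), Mul(Rational(-737908771073, 79216988275782), Pow(109, Rational(1, 2)))) ≈ -0.11122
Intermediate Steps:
Function('n')(P) = Add(3, Mul(-1, Pow(Add(148, P), Rational(1, 2)))) (Function('n')(P) = Add(3, Mul(-1, Pow(Add(P, 148), Rational(1, 2)))) = Add(3, Mul(-1, Pow(Add(148, P), Rational(1, 2)))))
u = 102130404 (u = Mul(-5142, Add(-23706, Pow(62, 2))) = Mul(-5142, Add(-23706, 3844)) = Mul(-5142, -19862) = 102130404)
Mul(Add(Mul(-43343, Pow(-21798, -1)), Mul(37367, Pow(u, -1))), Pow(Function('n')(288), -1)) = Mul(Add(Mul(-43343, Pow(-21798, -1)), Mul(37367, Pow(102130404, -1))), Pow(Add(3, Mul(-1, Pow(Add(148, 288), Rational(1, 2)))), -1)) = Mul(Add(Mul(-43343, Rational(-1, 21798)), Mul(37367, Rational(1, 102130404))), Pow(Add(3, Mul(-1, Pow(436, Rational(1, 2)))), -1)) = Mul(Add(Rational(43343, 21798), Rational(37367, 102130404)), Pow(Add(3, Mul(-1, Mul(2, Pow(109, Rational(1, 2))))), -1)) = Mul(Rational(737908771073, 371039757732), Pow(Add(3, Mul(-2, Pow(109, Rational(1, 2)))), -1))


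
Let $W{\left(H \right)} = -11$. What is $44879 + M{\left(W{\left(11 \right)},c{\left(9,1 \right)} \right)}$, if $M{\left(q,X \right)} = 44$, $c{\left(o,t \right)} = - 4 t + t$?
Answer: $44923$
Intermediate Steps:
$c{\left(o,t \right)} = - 3 t$
$44879 + M{\left(W{\left(11 \right)},c{\left(9,1 \right)} \right)} = 44879 + 44 = 44923$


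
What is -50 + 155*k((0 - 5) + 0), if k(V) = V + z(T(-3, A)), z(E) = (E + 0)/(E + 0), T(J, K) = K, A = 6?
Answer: -670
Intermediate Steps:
z(E) = 1 (z(E) = E/E = 1)
k(V) = 1 + V (k(V) = V + 1 = 1 + V)
-50 + 155*k((0 - 5) + 0) = -50 + 155*(1 + ((0 - 5) + 0)) = -50 + 155*(1 + (-5 + 0)) = -50 + 155*(1 - 5) = -50 + 155*(-4) = -50 - 620 = -670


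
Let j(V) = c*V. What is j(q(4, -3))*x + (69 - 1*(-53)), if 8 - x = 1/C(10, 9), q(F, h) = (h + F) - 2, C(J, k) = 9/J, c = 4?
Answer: 850/9 ≈ 94.444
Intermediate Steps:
q(F, h) = -2 + F + h (q(F, h) = (F + h) - 2 = -2 + F + h)
x = 62/9 (x = 8 - 1/(9/10) = 8 - 1/(9*(1/10)) = 8 - 1/9/10 = 8 - 1*10/9 = 8 - 10/9 = 62/9 ≈ 6.8889)
j(V) = 4*V
j(q(4, -3))*x + (69 - 1*(-53)) = (4*(-2 + 4 - 3))*(62/9) + (69 - 1*(-53)) = (4*(-1))*(62/9) + (69 + 53) = -4*62/9 + 122 = -248/9 + 122 = 850/9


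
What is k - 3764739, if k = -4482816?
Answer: -8247555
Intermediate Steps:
k - 3764739 = -4482816 - 3764739 = -8247555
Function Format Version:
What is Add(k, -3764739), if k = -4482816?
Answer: -8247555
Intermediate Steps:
Add(k, -3764739) = Add(-4482816, -3764739) = -8247555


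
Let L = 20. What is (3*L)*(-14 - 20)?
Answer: -2040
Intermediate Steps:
(3*L)*(-14 - 20) = (3*20)*(-14 - 20) = 60*(-34) = -2040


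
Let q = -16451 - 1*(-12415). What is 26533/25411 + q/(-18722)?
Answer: 299654811/237872371 ≈ 1.2597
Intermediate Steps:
q = -4036 (q = -16451 + 12415 = -4036)
26533/25411 + q/(-18722) = 26533/25411 - 4036/(-18722) = 26533*(1/25411) - 4036*(-1/18722) = 26533/25411 + 2018/9361 = 299654811/237872371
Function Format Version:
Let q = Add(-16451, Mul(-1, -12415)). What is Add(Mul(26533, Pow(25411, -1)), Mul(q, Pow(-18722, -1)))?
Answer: Rational(299654811, 237872371) ≈ 1.2597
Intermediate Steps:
q = -4036 (q = Add(-16451, 12415) = -4036)
Add(Mul(26533, Pow(25411, -1)), Mul(q, Pow(-18722, -1))) = Add(Mul(26533, Pow(25411, -1)), Mul(-4036, Pow(-18722, -1))) = Add(Mul(26533, Rational(1, 25411)), Mul(-4036, Rational(-1, 18722))) = Add(Rational(26533, 25411), Rational(2018, 9361)) = Rational(299654811, 237872371)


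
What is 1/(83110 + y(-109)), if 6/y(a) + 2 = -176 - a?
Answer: 23/1911528 ≈ 1.2032e-5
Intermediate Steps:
y(a) = 6/(-178 - a) (y(a) = 6/(-2 + (-176 - a)) = 6/(-178 - a))
1/(83110 + y(-109)) = 1/(83110 - 6/(178 - 109)) = 1/(83110 - 6/69) = 1/(83110 - 6*1/69) = 1/(83110 - 2/23) = 1/(1911528/23) = 23/1911528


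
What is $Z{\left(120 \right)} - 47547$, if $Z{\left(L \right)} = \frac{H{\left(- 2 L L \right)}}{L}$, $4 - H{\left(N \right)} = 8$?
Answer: $- \frac{1426411}{30} \approx -47547.0$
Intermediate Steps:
$H{\left(N \right)} = -4$ ($H{\left(N \right)} = 4 - 8 = -4$)
$Z{\left(L \right)} = - \frac{4}{L}$
$Z{\left(120 \right)} - 47547 = - \frac{4}{120} - 47547 = \left(-4\right) \frac{1}{120} - 47547 = - \frac{1}{30} - 47547 = - \frac{1426411}{30}$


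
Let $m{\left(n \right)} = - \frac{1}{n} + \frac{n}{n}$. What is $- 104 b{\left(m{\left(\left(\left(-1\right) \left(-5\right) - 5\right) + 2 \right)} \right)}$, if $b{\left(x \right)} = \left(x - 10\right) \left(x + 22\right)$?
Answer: $22230$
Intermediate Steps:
$m{\left(n \right)} = 1 - \frac{1}{n}$ ($m{\left(n \right)} = - \frac{1}{n} + 1 = 1 - \frac{1}{n}$)
$b{\left(x \right)} = \left(-10 + x\right) \left(22 + x\right)$
$- 104 b{\left(m{\left(\left(\left(-1\right) \left(-5\right) - 5\right) + 2 \right)} \right)} = - 104 \left(-220 + \left(\frac{-1 + \left(\left(\left(-1\right) \left(-5\right) - 5\right) + 2\right)}{\left(\left(-1\right) \left(-5\right) - 5\right) + 2}\right)^{2} + 12 \frac{-1 + \left(\left(\left(-1\right) \left(-5\right) - 5\right) + 2\right)}{\left(\left(-1\right) \left(-5\right) - 5\right) + 2}\right) = - 104 \left(-220 + \left(\frac{-1 + \left(\left(5 - 5\right) + 2\right)}{\left(5 - 5\right) + 2}\right)^{2} + 12 \frac{-1 + \left(\left(5 - 5\right) + 2\right)}{\left(5 - 5\right) + 2}\right) = - 104 \left(-220 + \left(\frac{-1 + \left(0 + 2\right)}{0 + 2}\right)^{2} + 12 \frac{-1 + \left(0 + 2\right)}{0 + 2}\right) = - 104 \left(-220 + \left(\frac{-1 + 2}{2}\right)^{2} + 12 \frac{-1 + 2}{2}\right) = - 104 \left(-220 + \left(\frac{1}{2} \cdot 1\right)^{2} + 12 \cdot \frac{1}{2} \cdot 1\right) = - 104 \left(-220 + \left(\frac{1}{2}\right)^{2} + 12 \cdot \frac{1}{2}\right) = - 104 \left(-220 + \frac{1}{4} + 6\right) = \left(-104\right) \left(- \frac{855}{4}\right) = 22230$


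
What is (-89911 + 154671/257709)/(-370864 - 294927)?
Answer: 7723573076/57193444273 ≈ 0.13504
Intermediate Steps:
(-89911 + 154671/257709)/(-370864 - 294927) = (-89911 + 154671*(1/257709))/(-665791) = (-89911 + 51557/85903)*(-1/665791) = -7723573076/85903*(-1/665791) = 7723573076/57193444273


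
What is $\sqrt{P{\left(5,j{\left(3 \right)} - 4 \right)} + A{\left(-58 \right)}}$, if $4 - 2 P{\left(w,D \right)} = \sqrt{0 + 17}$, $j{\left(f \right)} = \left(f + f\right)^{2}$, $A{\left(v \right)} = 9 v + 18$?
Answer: $\frac{\sqrt{-2008 - 2 \sqrt{17}}}{2} \approx 22.451 i$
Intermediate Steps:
$A{\left(v \right)} = 18 + 9 v$
$j{\left(f \right)} = 4 f^{2}$ ($j{\left(f \right)} = \left(2 f\right)^{2} = 4 f^{2}$)
$P{\left(w,D \right)} = 2 - \frac{\sqrt{17}}{2}$ ($P{\left(w,D \right)} = 2 - \frac{\sqrt{0 + 17}}{2} = 2 - \frac{\sqrt{17}}{2}$)
$\sqrt{P{\left(5,j{\left(3 \right)} - 4 \right)} + A{\left(-58 \right)}} = \sqrt{\left(2 - \frac{\sqrt{17}}{2}\right) + \left(18 + 9 \left(-58\right)\right)} = \sqrt{\left(2 - \frac{\sqrt{17}}{2}\right) + \left(18 - 522\right)} = \sqrt{\left(2 - \frac{\sqrt{17}}{2}\right) - 504} = \sqrt{-502 - \frac{\sqrt{17}}{2}}$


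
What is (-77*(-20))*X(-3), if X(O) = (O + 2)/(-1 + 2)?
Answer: -1540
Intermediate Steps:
X(O) = 2 + O (X(O) = (2 + O)/1 = (2 + O)*1 = 2 + O)
(-77*(-20))*X(-3) = (-77*(-20))*(2 - 3) = 1540*(-1) = -1540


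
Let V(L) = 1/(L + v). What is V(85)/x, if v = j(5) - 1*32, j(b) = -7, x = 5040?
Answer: 1/231840 ≈ 4.3133e-6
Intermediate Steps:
v = -39 (v = -7 - 1*32 = -7 - 32 = -39)
V(L) = 1/(-39 + L) (V(L) = 1/(L - 39) = 1/(-39 + L))
V(85)/x = 1/((-39 + 85)*5040) = (1/5040)/46 = (1/46)*(1/5040) = 1/231840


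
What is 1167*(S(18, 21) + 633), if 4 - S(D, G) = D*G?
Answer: 302253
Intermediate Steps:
S(D, G) = 4 - D*G
1167*(S(18, 21) + 633) = 1167*((4 - 1*18*21) + 633) = 1167*((4 - 378) + 633) = 1167*(-374 + 633) = 1167*259 = 302253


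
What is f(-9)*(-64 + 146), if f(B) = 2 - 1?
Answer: 82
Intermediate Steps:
f(B) = 1
f(-9)*(-64 + 146) = 1*(-64 + 146) = 1*82 = 82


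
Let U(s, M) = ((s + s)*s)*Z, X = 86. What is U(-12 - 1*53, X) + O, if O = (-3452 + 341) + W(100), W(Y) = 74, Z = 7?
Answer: 56113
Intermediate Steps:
U(s, M) = 14*s**2 (U(s, M) = ((s + s)*s)*7 = ((2*s)*s)*7 = (2*s**2)*7 = 14*s**2)
O = -3037 (O = (-3452 + 341) + 74 = -3111 + 74 = -3037)
U(-12 - 1*53, X) + O = 14*(-12 - 1*53)**2 - 3037 = 14*(-12 - 53)**2 - 3037 = 14*(-65)**2 - 3037 = 14*4225 - 3037 = 59150 - 3037 = 56113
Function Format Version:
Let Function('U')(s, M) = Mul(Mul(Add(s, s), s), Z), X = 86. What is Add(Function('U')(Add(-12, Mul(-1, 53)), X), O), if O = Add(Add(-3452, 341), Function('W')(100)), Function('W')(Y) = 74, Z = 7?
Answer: 56113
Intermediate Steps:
Function('U')(s, M) = Mul(14, Pow(s, 2)) (Function('U')(s, M) = Mul(Mul(Add(s, s), s), 7) = Mul(Mul(Mul(2, s), s), 7) = Mul(Mul(2, Pow(s, 2)), 7) = Mul(14, Pow(s, 2)))
O = -3037 (O = Add(Add(-3452, 341), 74) = Add(-3111, 74) = -3037)
Add(Function('U')(Add(-12, Mul(-1, 53)), X), O) = Add(Mul(14, Pow(Add(-12, Mul(-1, 53)), 2)), -3037) = Add(Mul(14, Pow(Add(-12, -53), 2)), -3037) = Add(Mul(14, Pow(-65, 2)), -3037) = Add(Mul(14, 4225), -3037) = Add(59150, -3037) = 56113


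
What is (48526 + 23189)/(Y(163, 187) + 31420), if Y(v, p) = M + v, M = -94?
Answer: 71715/31489 ≈ 2.2775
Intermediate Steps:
Y(v, p) = -94 + v
(48526 + 23189)/(Y(163, 187) + 31420) = (48526 + 23189)/((-94 + 163) + 31420) = 71715/(69 + 31420) = 71715/31489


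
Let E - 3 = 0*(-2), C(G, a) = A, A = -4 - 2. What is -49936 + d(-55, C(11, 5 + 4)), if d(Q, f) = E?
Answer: -49933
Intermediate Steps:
A = -6
C(G, a) = -6
E = 3 (E = 3 + 0*(-2) = 3 + 0 = 3)
d(Q, f) = 3
-49936 + d(-55, C(11, 5 + 4)) = -49936 + 3 = -49933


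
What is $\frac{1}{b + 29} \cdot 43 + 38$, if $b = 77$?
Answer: $\frac{4071}{106} \approx 38.406$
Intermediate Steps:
$\frac{1}{b + 29} \cdot 43 + 38 = \frac{1}{77 + 29} \cdot 43 + 38 = \frac{1}{106} \cdot 43 + 38 = \frac{43}{106} + 38 = \frac{4071}{106}$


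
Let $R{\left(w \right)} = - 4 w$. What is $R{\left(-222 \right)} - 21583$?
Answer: $-20695$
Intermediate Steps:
$R{\left(-222 \right)} - 21583 = \left(-4\right) \left(-222\right) - 21583 = 888 - 21583 = -20695$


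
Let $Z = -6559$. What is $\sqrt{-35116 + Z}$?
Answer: $5 i \sqrt{1667} \approx 204.14 i$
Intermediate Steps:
$\sqrt{-35116 + Z} = \sqrt{-35116 - 6559} = \sqrt{-41675} = 5 i \sqrt{1667}$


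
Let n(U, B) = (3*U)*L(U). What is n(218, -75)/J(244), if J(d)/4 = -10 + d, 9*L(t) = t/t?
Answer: 109/1404 ≈ 0.077635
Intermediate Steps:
L(t) = 1/9 (L(t) = (t/t)/9 = (1/9)*1 = 1/9)
J(d) = -40 + 4*d (J(d) = 4*(-10 + d) = -40 + 4*d)
n(U, B) = U/3 (n(U, B) = (3*U)*(1/9) = U/3)
n(218, -75)/J(244) = ((1/3)*218)/(-40 + 4*244) = 218/(3*(-40 + 976)) = (218/3)/936 = (218/3)*(1/936) = 109/1404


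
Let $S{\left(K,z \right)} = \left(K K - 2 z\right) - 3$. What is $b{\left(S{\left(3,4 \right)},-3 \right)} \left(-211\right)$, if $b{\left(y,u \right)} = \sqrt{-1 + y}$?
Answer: $- 211 i \sqrt{3} \approx - 365.46 i$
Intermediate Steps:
$S{\left(K,z \right)} = -3 + K^{2} - 2 z$ ($S{\left(K,z \right)} = \left(K^{2} - 2 z\right) - 3 = -3 + K^{2} - 2 z$)
$b{\left(S{\left(3,4 \right)},-3 \right)} \left(-211\right) = \sqrt{-1 - \left(11 - 9\right)} \left(-211\right) = \sqrt{-1 - 2} \left(-211\right) = \sqrt{-3} \left(-211\right) = i \sqrt{3} \left(-211\right) = - 211 i \sqrt{3}$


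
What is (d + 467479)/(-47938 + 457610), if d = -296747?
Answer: 42683/102418 ≈ 0.41675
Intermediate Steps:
(d + 467479)/(-47938 + 457610) = (-296747 + 467479)/(-47938 + 457610) = 170732/409672 = 170732*(1/409672) = 42683/102418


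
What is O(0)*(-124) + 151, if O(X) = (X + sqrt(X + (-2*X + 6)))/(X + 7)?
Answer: 151 - 124*sqrt(6)/7 ≈ 107.61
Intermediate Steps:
O(X) = (X + sqrt(6 - X))/(7 + X) (O(X) = (X + sqrt(X + (6 - 2*X)))/(7 + X) = (X + sqrt(6 - X))/(7 + X))
O(0)*(-124) + 151 = ((0 + sqrt(6 - 1*0))/(7 + 0))*(-124) + 151 = ((0 + sqrt(6 + 0))/7)*(-124) + 151 = ((0 + sqrt(6))/7)*(-124) + 151 = (sqrt(6)/7)*(-124) + 151 = -124*sqrt(6)/7 + 151 = 151 - 124*sqrt(6)/7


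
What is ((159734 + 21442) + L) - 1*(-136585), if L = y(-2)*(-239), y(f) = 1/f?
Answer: 635761/2 ≈ 3.1788e+5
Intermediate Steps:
L = 239/2 (L = -239/(-2) = -1/2*(-239) = 239/2 ≈ 119.50)
((159734 + 21442) + L) - 1*(-136585) = ((159734 + 21442) + 239/2) - 1*(-136585) = (181176 + 239/2) + 136585 = 362591/2 + 136585 = 635761/2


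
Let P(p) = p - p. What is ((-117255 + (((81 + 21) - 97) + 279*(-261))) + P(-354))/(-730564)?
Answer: 190069/730564 ≈ 0.26017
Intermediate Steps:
P(p) = 0
((-117255 + (((81 + 21) - 97) + 279*(-261))) + P(-354))/(-730564) = ((-117255 + (((81 + 21) - 97) + 279*(-261))) + 0)/(-730564) = ((-117255 + ((102 - 97) - 72819)) + 0)*(-1/730564) = ((-117255 + (5 - 72819)) + 0)*(-1/730564) = ((-117255 - 72814) + 0)*(-1/730564) = (-190069 + 0)*(-1/730564) = -190069*(-1/730564) = 190069/730564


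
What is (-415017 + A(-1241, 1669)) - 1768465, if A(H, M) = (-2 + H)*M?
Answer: -4258049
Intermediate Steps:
A(H, M) = M*(-2 + H)
(-415017 + A(-1241, 1669)) - 1768465 = (-415017 + 1669*(-2 - 1241)) - 1768465 = (-415017 + 1669*(-1243)) - 1768465 = (-415017 - 2074567) - 1768465 = -2489584 - 1768465 = -4258049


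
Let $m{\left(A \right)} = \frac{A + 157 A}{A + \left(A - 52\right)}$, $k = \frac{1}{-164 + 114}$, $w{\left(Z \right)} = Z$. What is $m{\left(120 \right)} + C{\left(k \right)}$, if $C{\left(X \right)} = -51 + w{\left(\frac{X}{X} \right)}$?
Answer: $\frac{2390}{47} \approx 50.851$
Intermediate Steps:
$k = - \frac{1}{50}$ ($k = \frac{1}{-50} = - \frac{1}{50} \approx -0.02$)
$m{\left(A \right)} = \frac{158 A}{-52 + 2 A}$ ($m{\left(A \right)} = \frac{158 A}{A + \left(A - 52\right)} = \frac{158 A}{A + \left(-52 + A\right)} = \frac{158 A}{-52 + 2 A}$)
$C{\left(X \right)} = -50$ ($C{\left(X \right)} = -51 + \frac{X}{X} = -51 + 1 = -50$)
$m{\left(120 \right)} + C{\left(k \right)} = 79 \cdot 120 \frac{1}{-26 + 120} - 50 = 79 \cdot 120 \cdot \frac{1}{94} - 50 = \frac{4740}{47} - 50 = \frac{2390}{47}$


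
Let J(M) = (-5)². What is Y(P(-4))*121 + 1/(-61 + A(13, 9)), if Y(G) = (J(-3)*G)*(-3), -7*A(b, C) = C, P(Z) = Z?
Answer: 15826793/436 ≈ 36300.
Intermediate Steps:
J(M) = 25
A(b, C) = -C/7
Y(G) = -75*G (Y(G) = (25*G)*(-3) = -75*G)
Y(P(-4))*121 + 1/(-61 + A(13, 9)) = -75*(-4)*121 + 1/(-61 - ⅐*9) = 300*121 + 1/(-61 - 9/7) = 36300 + 1/(-436/7) = 36300 - 7/436 = 15826793/436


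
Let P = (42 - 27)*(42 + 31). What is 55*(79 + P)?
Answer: 64570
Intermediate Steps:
P = 1095 (P = 15*73 = 1095)
55*(79 + P) = 55*(79 + 1095) = 55*1174 = 64570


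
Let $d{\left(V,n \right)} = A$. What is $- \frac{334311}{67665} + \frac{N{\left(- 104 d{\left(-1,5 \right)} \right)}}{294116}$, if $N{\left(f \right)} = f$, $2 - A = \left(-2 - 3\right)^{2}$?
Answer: $- \frac{8180363283}{1658446595} \approx -4.9325$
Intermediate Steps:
$A = -23$ ($A = 2 - \left(-2 - 3\right)^{2} = 2 - \left(-5\right)^{2} = 2 - 25 = -23$)
$d{\left(V,n \right)} = -23$
$- \frac{334311}{67665} + \frac{N{\left(- 104 d{\left(-1,5 \right)} \right)}}{294116} = - \frac{334311}{67665} + \frac{\left(-104\right) \left(-23\right)}{294116} = \left(-334311\right) \frac{1}{67665} + 2392 \cdot \frac{1}{294116} = - \frac{111437}{22555} + \frac{598}{73529} = - \frac{8180363283}{1658446595}$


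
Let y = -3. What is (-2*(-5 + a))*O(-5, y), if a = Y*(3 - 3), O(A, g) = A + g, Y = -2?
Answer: -80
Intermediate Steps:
a = 0 (a = -2*(3 - 3) = -2*0 = 0)
(-2*(-5 + a))*O(-5, y) = (-2*(-5 + 0))*(-5 - 3) = -2*(-5)*(-8) = 10*(-8) = -80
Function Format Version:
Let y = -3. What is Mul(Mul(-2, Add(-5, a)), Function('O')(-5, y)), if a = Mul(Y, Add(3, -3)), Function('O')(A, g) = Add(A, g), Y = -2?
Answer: -80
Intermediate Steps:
a = 0 (a = Mul(-2, Add(3, -3)) = Mul(-2, 0) = 0)
Mul(Mul(-2, Add(-5, a)), Function('O')(-5, y)) = Mul(Mul(-2, Add(-5, 0)), Add(-5, -3)) = Mul(Mul(-2, -5), -8) = Mul(10, -8) = -80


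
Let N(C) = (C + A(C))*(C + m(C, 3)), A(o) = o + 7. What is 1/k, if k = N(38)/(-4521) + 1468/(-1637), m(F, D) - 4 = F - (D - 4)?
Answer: -2466959/5880793 ≈ -0.41949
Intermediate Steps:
A(o) = 7 + o
m(F, D) = 8 + F - D (m(F, D) = 4 + (F - (D - 4)) = 4 + (F - (-4 + D)) = 4 + (F + (4 - D)) = 4 + (4 + F - D) = 8 + F - D)
N(C) = (5 + 2*C)*(7 + 2*C) (N(C) = (C + (7 + C))*(C + (8 + C - 1*3)) = (7 + 2*C)*(C + (8 + C - 3)) = (7 + 2*C)*(C + (5 + C)) = (7 + 2*C)*(5 + 2*C) = (5 + 2*C)*(7 + 2*C))
k = -5880793/2466959 (k = (35 + 4*38² + 24*38)/(-4521) + 1468/(-1637) = (35 + 4*1444 + 912)*(-1/4521) + 1468*(-1/1637) = (35 + 5776 + 912)*(-1/4521) - 1468/1637 = 6723*(-1/4521) - 1468/1637 = -2241/1507 - 1468/1637 = -5880793/2466959 ≈ -2.3838)
1/k = 1/(-5880793/2466959) = -2466959/5880793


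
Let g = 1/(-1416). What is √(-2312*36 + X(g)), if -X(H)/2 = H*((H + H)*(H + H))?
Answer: I*√5228334556858191/250632 ≈ 288.5*I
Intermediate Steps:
g = -1/1416 ≈ -0.00070621
X(H) = -8*H³ (X(H) = -2*H*(H + H)*(H + H) = -2*H*(2*H)*(2*H) = -2*H*4*H² = -8*H³)
√(-2312*36 + X(g)) = √(-2312*36 - 8*(-1/1416)³) = √(-83232 - 8*(-1/2839159296)) = √(-83232 + 1/354894912) = √(-29538613315583/354894912) = I*√5228334556858191/250632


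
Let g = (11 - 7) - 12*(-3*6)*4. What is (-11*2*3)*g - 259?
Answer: -57547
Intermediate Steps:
g = 868 (g = 4 - (-216)*4 = 4 - 12*(-72) = 4 + 864 = 868)
(-11*2*3)*g - 259 = (-11*2*3)*868 - 259 = -22*3*868 - 259 = -66*868 - 259 = -57288 - 259 = -57547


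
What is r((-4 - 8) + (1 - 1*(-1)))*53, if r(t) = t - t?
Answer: 0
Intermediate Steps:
r(t) = 0
r((-4 - 8) + (1 - 1*(-1)))*53 = 0*53 = 0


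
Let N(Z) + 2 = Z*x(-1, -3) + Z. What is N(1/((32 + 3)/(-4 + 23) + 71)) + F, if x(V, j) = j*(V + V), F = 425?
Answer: 585565/1384 ≈ 423.10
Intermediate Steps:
x(V, j) = 2*V*j (x(V, j) = j*(2*V) = 2*V*j)
N(Z) = -2 + 7*Z (N(Z) = -2 + (Z*(2*(-1)*(-3)) + Z) = -2 + (Z*6 + Z) = -2 + (6*Z + Z) = -2 + 7*Z)
N(1/((32 + 3)/(-4 + 23) + 71)) + F = (-2 + 7/((32 + 3)/(-4 + 23) + 71)) + 425 = (-2 + 7/(35/19 + 71)) + 425 = (-2 + 7/(1384/19)) + 425 = (-2 + 7*(19/1384)) + 425 = (-2 + 133/1384) + 425 = -2635/1384 + 425 = 585565/1384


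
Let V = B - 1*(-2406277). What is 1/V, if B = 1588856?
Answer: 1/3995133 ≈ 2.5030e-7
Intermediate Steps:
V = 3995133 (V = 1588856 - 1*(-2406277) = 1588856 + 2406277 = 3995133)
1/V = 1/3995133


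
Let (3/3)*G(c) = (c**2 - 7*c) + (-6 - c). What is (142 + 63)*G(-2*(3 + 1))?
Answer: 25010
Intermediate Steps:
G(c) = -6 + c**2 - 8*c (G(c) = (c**2 - 7*c) + (-6 - c) = -6 + c**2 - 8*c)
(142 + 63)*G(-2*(3 + 1)) = (142 + 63)*(-6 + (-2*(3 + 1))**2 - (-16)*(3 + 1)) = 205*(-6 + (-2*4)**2 - (-16)*4) = 205*(-6 + (-8)**2 - 8*(-8)) = 205*(-6 + 64 + 64) = 205*122 = 25010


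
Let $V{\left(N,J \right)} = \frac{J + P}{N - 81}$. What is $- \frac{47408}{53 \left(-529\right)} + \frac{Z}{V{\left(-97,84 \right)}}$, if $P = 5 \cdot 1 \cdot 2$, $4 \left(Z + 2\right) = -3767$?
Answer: $\frac{9428643779}{5270956} \approx 1788.8$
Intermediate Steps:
$Z = - \frac{3775}{4}$ ($Z = -2 + \frac{1}{4} \left(-3767\right) = -2 - \frac{3767}{4} = - \frac{3775}{4} \approx -943.75$)
$P = 10$ ($P = 5 \cdot 2 = 10$)
$V{\left(N,J \right)} = \frac{10 + J}{-81 + N}$ ($V{\left(N,J \right)} = \frac{J + 10}{N - 81} = \frac{10 + J}{-81 + N}$)
$- \frac{47408}{53 \left(-529\right)} + \frac{Z}{V{\left(-97,84 \right)}} = - \frac{47408}{53 \left(-529\right)} - \frac{3775}{4 \frac{10 + 84}{-81 - 97}} = - \frac{47408}{-28037} - \frac{3775}{4 \frac{1}{-178} \cdot 94} = \left(-47408\right) \left(- \frac{1}{28037}\right) - \frac{3775}{4 \left(\left(- \frac{1}{178}\right) 94\right)} = \frac{47408}{28037} - \frac{3775}{4 \left(- \frac{47}{89}\right)} = \frac{47408}{28037} - - \frac{335975}{188} = \frac{47408}{28037} + \frac{335975}{188} = \frac{9428643779}{5270956}$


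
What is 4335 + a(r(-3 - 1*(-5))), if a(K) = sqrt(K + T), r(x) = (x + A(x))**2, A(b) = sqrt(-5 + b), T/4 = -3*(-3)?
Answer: 4335 + sqrt(37 + 4*I*sqrt(3)) ≈ 4341.1 + 0.56704*I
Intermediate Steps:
T = 36 (T = 4*(-3*(-3)) = 4*9 = 36)
r(x) = (x + sqrt(-5 + x))**2
a(K) = sqrt(36 + K) (a(K) = sqrt(K + 36) = sqrt(36 + K))
4335 + a(r(-3 - 1*(-5))) = 4335 + sqrt(36 + ((-3 - 1*(-5)) + sqrt(-5 + (-3 - 1*(-5))))**2) = 4335 + sqrt(36 + ((-3 + 5) + sqrt(-5 + (-3 + 5)))**2) = 4335 + sqrt(36 + (2 + sqrt(-5 + 2))**2) = 4335 + sqrt(36 + (2 + sqrt(-3))**2) = 4335 + sqrt(36 + (2 + I*sqrt(3))**2)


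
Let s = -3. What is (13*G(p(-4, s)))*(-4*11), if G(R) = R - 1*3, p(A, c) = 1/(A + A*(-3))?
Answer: 3289/2 ≈ 1644.5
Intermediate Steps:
p(A, c) = -1/(2*A) (p(A, c) = 1/(A - 3*A) = 1/(-2*A) = -1/(2*A))
G(R) = -3 + R (G(R) = R - 3 = -3 + R)
(13*G(p(-4, s)))*(-4*11) = (13*(-3 - ½/(-4)))*(-4*11) = (13*(-3 - ½*(-¼)))*(-44) = (13*(-3 + ⅛))*(-44) = (13*(-23/8))*(-44) = -299/8*(-44) = 3289/2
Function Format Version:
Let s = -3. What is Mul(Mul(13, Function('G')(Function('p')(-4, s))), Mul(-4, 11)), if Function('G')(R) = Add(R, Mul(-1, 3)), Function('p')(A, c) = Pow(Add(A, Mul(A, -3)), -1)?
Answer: Rational(3289, 2) ≈ 1644.5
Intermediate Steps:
Function('p')(A, c) = Mul(Rational(-1, 2), Pow(A, -1)) (Function('p')(A, c) = Pow(Add(A, Mul(-3, A)), -1) = Pow(Mul(-2, A), -1) = Mul(Rational(-1, 2), Pow(A, -1)))
Function('G')(R) = Add(-3, R) (Function('G')(R) = Add(R, -3) = Add(-3, R))
Mul(Mul(13, Function('G')(Function('p')(-4, s))), Mul(-4, 11)) = Mul(Mul(13, Add(-3, Mul(Rational(-1, 2), Pow(-4, -1)))), Mul(-4, 11)) = Mul(Mul(13, Add(-3, Mul(Rational(-1, 2), Rational(-1, 4)))), -44) = Mul(Mul(13, Add(-3, Rational(1, 8))), -44) = Mul(Mul(13, Rational(-23, 8)), -44) = Mul(Rational(-299, 8), -44) = Rational(3289, 2)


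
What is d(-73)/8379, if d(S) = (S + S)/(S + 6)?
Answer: 146/561393 ≈ 0.00026007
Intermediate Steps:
d(S) = 2*S/(6 + S) (d(S) = (2*S)/(6 + S) = 2*S/(6 + S))
d(-73)/8379 = (2*(-73)/(6 - 73))/8379 = (2*(-73)/(-67))*(1/8379) = (2*(-73)*(-1/67))*(1/8379) = (146/67)*(1/8379) = 146/561393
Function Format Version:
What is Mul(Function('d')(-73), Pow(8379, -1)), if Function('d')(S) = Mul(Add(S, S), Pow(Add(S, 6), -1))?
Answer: Rational(146, 561393) ≈ 0.00026007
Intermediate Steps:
Function('d')(S) = Mul(2, S, Pow(Add(6, S), -1)) (Function('d')(S) = Mul(Mul(2, S), Pow(Add(6, S), -1)) = Mul(2, S, Pow(Add(6, S), -1)))
Mul(Function('d')(-73), Pow(8379, -1)) = Mul(Mul(2, -73, Pow(Add(6, -73), -1)), Pow(8379, -1)) = Mul(Mul(2, -73, Pow(-67, -1)), Rational(1, 8379)) = Mul(Mul(2, -73, Rational(-1, 67)), Rational(1, 8379)) = Mul(Rational(146, 67), Rational(1, 8379)) = Rational(146, 561393)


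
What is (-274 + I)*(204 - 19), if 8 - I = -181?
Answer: -15725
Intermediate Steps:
I = 189 (I = 8 - 1*(-181) = 8 + 181 = 189)
(-274 + I)*(204 - 19) = (-274 + 189)*(204 - 19) = -85*185 = -15725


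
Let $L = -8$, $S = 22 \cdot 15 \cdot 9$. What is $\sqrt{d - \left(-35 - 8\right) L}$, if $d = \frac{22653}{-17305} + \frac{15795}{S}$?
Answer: $\frac{i \sqrt{49278310903910}}{380710} \approx 18.439 i$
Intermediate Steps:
$S = 2970$ ($S = 330 \cdot 9 = 2970$)
$d = \frac{1526319}{380710}$ ($d = \frac{22653}{-17305} + \frac{15795}{2970} = 22653 \left(- \frac{1}{17305}\right) + 15795 \cdot \frac{1}{2970} = - \frac{22653}{17305} + \frac{117}{22} = \frac{1526319}{380710} \approx 4.0091$)
$\sqrt{d - \left(-35 - 8\right) L} = \sqrt{\frac{1526319}{380710} - \left(-35 - 8\right) \left(-8\right)} = \sqrt{\frac{1526319}{380710} - \left(-43\right) \left(-8\right)} = \sqrt{\frac{1526319}{380710} - 344} = \sqrt{- \frac{129437921}{380710}} = \frac{i \sqrt{49278310903910}}{380710}$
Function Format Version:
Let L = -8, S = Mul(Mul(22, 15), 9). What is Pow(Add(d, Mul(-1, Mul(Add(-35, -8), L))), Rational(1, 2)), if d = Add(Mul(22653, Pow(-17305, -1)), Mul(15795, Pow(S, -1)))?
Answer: Mul(Rational(1, 380710), I, Pow(49278310903910, Rational(1, 2))) ≈ Mul(18.439, I)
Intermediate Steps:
S = 2970 (S = Mul(330, 9) = 2970)
d = Rational(1526319, 380710) (d = Add(Mul(22653, Pow(-17305, -1)), Mul(15795, Pow(2970, -1))) = Add(Mul(22653, Rational(-1, 17305)), Mul(15795, Rational(1, 2970))) = Add(Rational(-22653, 17305), Rational(117, 22)) = Rational(1526319, 380710) ≈ 4.0091)
Pow(Add(d, Mul(-1, Mul(Add(-35, -8), L))), Rational(1, 2)) = Pow(Add(Rational(1526319, 380710), Mul(-1, Mul(Add(-35, -8), -8))), Rational(1, 2)) = Pow(Add(Rational(1526319, 380710), Mul(-1, Mul(-43, -8))), Rational(1, 2)) = Pow(Add(Rational(1526319, 380710), Mul(-1, 344)), Rational(1, 2)) = Pow(Add(Rational(1526319, 380710), -344), Rational(1, 2)) = Pow(Rational(-129437921, 380710), Rational(1, 2)) = Mul(Rational(1, 380710), I, Pow(49278310903910, Rational(1, 2)))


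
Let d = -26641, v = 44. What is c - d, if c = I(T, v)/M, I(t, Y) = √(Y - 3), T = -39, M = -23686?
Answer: 26641 - √41/23686 ≈ 26641.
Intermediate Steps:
I(t, Y) = √(-3 + Y)
c = -√41/23686 (c = √(-3 + 44)/(-23686) = √41*(-1/23686) = -√41/23686 ≈ -0.00027033)
c - d = -√41/23686 - 1*(-26641) = -√41/23686 + 26641 = 26641 - √41/23686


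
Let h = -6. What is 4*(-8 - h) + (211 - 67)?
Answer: 136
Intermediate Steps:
4*(-8 - h) + (211 - 67) = 4*(-8 - 1*(-6)) + (211 - 67) = 4*(-8 + 6) + 144 = 4*(-2) + 144 = -8 + 144 = 136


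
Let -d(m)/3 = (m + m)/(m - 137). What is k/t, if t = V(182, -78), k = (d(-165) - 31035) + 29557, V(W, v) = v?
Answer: 223673/11778 ≈ 18.991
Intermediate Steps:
d(m) = -6*m/(-137 + m) (d(m) = -3*(m + m)/(m - 137) = -3*2*m/(-137 + m) = -6*m/(-137 + m))
k = -223673/151 (k = (-6*(-165)/(-137 - 165) - 31035) + 29557 = (-6*(-165)/(-302) - 31035) + 29557 = (-6*(-165)*(-1/302) - 31035) + 29557 = (-495/151 - 31035) + 29557 = -4686780/151 + 29557 = -223673/151 ≈ -1481.3)
t = -78
k/t = -223673/151/(-78) = -223673/151*(-1/78) = 223673/11778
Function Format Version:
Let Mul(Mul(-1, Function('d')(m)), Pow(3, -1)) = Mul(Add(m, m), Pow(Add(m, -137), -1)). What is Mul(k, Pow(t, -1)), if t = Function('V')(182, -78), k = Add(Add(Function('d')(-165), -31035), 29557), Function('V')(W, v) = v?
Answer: Rational(223673, 11778) ≈ 18.991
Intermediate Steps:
Function('d')(m) = Mul(-6, m, Pow(Add(-137, m), -1)) (Function('d')(m) = Mul(-3, Mul(Add(m, m), Pow(Add(m, -137), -1))) = Mul(-3, Mul(Mul(2, m), Pow(Add(-137, m), -1))) = Mul(-3, Mul(2, m, Pow(Add(-137, m), -1))) = Mul(-6, m, Pow(Add(-137, m), -1)))
k = Rational(-223673, 151) (k = Add(Add(Mul(-6, -165, Pow(Add(-137, -165), -1)), -31035), 29557) = Add(Add(Mul(-6, -165, Pow(-302, -1)), -31035), 29557) = Add(Add(Mul(-6, -165, Rational(-1, 302)), -31035), 29557) = Add(Add(Rational(-495, 151), -31035), 29557) = Add(Rational(-4686780, 151), 29557) = Rational(-223673, 151) ≈ -1481.3)
t = -78
Mul(k, Pow(t, -1)) = Mul(Rational(-223673, 151), Pow(-78, -1)) = Mul(Rational(-223673, 151), Rational(-1, 78)) = Rational(223673, 11778)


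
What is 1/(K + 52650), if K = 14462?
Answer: 1/67112 ≈ 1.4900e-5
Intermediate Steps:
1/(K + 52650) = 1/(14462 + 52650) = 1/67112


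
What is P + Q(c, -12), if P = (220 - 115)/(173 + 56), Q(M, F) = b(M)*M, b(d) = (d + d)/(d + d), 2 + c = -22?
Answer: -5391/229 ≈ -23.541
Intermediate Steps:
c = -24 (c = -2 - 22 = -24)
b(d) = 1 (b(d) = (2*d)/((2*d)) = (2*d)*(1/(2*d)) = 1)
Q(M, F) = M (Q(M, F) = 1*M = M)
P = 105/229 ≈ 0.45852
P + Q(c, -12) = 105/229 - 24 = -5391/229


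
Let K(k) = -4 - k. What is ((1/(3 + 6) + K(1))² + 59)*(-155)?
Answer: -1040825/81 ≈ -12850.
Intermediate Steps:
((1/(3 + 6) + K(1))² + 59)*(-155) = ((1/(3 + 6) + (-4 - 1*1))² + 59)*(-155) = ((1/9 + (-4 - 1))² + 59)*(-155) = ((⅑ - 5)² + 59)*(-155) = ((-44/9)² + 59)*(-155) = (1936/81 + 59)*(-155) = (6715/81)*(-155) = -1040825/81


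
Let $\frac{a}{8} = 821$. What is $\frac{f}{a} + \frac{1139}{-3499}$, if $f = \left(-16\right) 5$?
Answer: $- \frac{970109}{2872679} \approx -0.3377$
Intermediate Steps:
$a = 6568$ ($a = 8 \cdot 821 = 6568$)
$f = -80$
$\frac{f}{a} + \frac{1139}{-3499} = - \frac{80}{6568} + \frac{1139}{-3499} = \left(-80\right) \frac{1}{6568} + 1139 \left(- \frac{1}{3499}\right) = - \frac{10}{821} - \frac{1139}{3499} = - \frac{970109}{2872679}$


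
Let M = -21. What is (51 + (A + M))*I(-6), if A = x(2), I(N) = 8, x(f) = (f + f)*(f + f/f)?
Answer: 336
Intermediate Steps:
x(f) = 2*f*(1 + f) (x(f) = (2*f)*(f + 1) = (2*f)*(1 + f) = 2*f*(1 + f))
A = 12 (A = 2*2*(1 + 2) = 2*2*3 = 12)
(51 + (A + M))*I(-6) = (51 + (12 - 21))*8 = (51 - 9)*8 = 42*8 = 336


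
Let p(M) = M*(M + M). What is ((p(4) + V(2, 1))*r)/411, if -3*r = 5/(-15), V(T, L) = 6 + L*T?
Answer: 40/3699 ≈ 0.010814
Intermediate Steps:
p(M) = 2*M² (p(M) = M*(2*M) = 2*M²)
r = ⅑ (r = -5/(3*(-15)) = -5*(-1)/(3*15) = -⅓*(-⅓) = ⅑ ≈ 0.11111)
((p(4) + V(2, 1))*r)/411 = ((2*4² + (6 + 1*2))*(⅑))/411 = ((2*16 + (6 + 2))*(⅑))*(1/411) = ((32 + 8)*(⅑))*(1/411) = (40*(⅑))*(1/411) = (40/9)*(1/411) = 40/3699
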